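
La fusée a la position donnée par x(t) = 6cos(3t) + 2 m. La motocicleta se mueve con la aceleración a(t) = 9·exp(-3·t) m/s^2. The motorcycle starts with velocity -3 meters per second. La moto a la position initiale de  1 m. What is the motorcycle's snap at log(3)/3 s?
Starting from acceleration a(t) = 9·exp(-3·t), we take 2 derivatives. Taking d/dt of a(t), we find j(t) = -27·exp(-3·t). The derivative of jerk gives snap: s(t) = 81·exp(-3·t). From the given snap equation s(t) = 81·exp(-3·t), we substitute t = log(3)/3 to get s = 27.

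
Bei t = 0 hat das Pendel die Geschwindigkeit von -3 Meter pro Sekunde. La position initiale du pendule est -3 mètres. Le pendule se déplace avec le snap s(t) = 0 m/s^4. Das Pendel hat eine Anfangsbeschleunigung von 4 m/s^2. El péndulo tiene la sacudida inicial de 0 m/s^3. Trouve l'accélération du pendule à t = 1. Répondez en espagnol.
Debemos encontrar la antiderivada de nuestra ecuación del snap s(t) = 0 2 veces. Tomando ∫s(t)dt y aplicando j(0) = 0, encontramos j(t) = 0. Tomando ∫j(t)dt y aplicando a(0) = 4, encontramos a(t) = 4. Tenemos la aceleración a(t) = 4. Sustituyendo t = 1: a(1) = 4.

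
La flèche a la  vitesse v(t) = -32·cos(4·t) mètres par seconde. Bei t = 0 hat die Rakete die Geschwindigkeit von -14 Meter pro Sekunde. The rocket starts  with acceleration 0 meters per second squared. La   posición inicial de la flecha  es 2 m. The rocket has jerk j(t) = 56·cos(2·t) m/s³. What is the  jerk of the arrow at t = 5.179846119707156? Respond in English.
We must differentiate our velocity equation v(t) = -32·cos(4·t) 2 times. Differentiating velocity, we get acceleration: a(t) = 128·sin(4·t). Differentiating acceleration, we get jerk: j(t) = 512·cos(4·t). We have jerk j(t) = 512·cos(4·t). Substituting t = 5.179846119707156: j(5.179846119707156) = -150.832907722554.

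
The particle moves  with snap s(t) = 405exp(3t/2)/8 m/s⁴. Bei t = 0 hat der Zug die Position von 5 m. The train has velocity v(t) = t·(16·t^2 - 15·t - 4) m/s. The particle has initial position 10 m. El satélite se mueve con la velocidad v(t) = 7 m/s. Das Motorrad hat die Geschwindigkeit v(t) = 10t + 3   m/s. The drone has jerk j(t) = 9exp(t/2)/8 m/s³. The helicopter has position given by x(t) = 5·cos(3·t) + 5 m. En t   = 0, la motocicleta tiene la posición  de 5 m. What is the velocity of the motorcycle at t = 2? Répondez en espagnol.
De la ecuación de la velocidad v(t) = 10·t + 3, sustituimos t = 2 para obtener v = 23.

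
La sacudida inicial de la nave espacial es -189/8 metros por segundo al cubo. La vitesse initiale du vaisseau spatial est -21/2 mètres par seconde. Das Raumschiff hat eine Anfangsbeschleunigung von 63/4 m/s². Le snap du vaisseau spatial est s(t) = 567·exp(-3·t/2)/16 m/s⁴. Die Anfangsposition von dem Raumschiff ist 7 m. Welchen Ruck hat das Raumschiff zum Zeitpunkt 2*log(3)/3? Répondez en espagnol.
Para resolver esto, necesitamos tomar 1 integral de nuestra ecuación del snap s(t) = 567·exp(-3·t/2)/16. Integrando el snap y usando la condición inicial j(0) = -189/8, obtenemos j(t) = -189·exp(-3·t/2)/8. De la ecuación de la sacudida j(t) = -189·exp(-3·t/2)/8, sustituimos t = 2*log(3)/3 para obtener j = -63/8.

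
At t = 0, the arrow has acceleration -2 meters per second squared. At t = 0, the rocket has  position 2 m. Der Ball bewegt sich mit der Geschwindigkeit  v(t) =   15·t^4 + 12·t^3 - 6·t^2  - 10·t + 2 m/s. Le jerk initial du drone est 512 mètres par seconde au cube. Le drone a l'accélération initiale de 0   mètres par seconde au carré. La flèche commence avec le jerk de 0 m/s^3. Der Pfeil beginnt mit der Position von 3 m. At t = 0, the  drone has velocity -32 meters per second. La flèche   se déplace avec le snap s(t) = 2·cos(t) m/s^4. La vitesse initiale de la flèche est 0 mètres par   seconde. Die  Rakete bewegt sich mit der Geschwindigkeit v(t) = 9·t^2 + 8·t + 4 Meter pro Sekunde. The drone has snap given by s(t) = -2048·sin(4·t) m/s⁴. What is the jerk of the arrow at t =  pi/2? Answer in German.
Wir müssen die Stammfunktion unserer Gleichung für den Snap s(t) = 2·cos(t) 1-mal finden. Die Stammfunktion von dem Snap ist der Ruck. Mit j(0) = 0 erhalten wir j(t) = 2·sin(t). Mit j(t) = 2·sin(t) und Einsetzen von t = pi/2, finden wir j = 2.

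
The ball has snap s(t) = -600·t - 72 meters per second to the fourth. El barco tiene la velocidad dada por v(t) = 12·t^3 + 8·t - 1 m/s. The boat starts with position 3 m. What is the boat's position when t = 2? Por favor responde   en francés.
Nous devons trouver l'intégrale de notre équation de la vitesse v(t) = 12·t^3 + 8·t - 1 1 fois. En prenant ∫v(t)dt et en appliquant x(0) = 3, nous trouvons x(t) = 3·t^4 + 4·t^2 - t + 3. De l'équation de la position x(t) = 3·t^4 + 4·t^2 - t + 3, nous substituons t = 2 pour obtenir x = 65.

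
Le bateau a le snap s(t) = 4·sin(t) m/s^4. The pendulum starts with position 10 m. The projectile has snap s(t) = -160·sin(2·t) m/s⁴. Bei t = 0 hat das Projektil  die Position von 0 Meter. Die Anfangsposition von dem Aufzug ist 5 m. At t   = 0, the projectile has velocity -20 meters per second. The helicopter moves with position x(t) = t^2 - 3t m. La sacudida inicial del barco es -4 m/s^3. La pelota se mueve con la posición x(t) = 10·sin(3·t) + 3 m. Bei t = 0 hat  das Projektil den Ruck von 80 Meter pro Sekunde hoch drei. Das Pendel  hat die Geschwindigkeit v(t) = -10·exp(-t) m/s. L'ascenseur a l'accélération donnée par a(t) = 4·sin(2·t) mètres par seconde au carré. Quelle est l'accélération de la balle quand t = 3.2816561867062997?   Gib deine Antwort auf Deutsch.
Um dies zu lösen, müssen wir 2 Ableitungen unserer Gleichung für die Position x(t) = 10·sin(3·t) + 3 nehmen. Mit d/dt von x(t) finden wir v(t) = 30·cos(3·t). Durch Ableiten von der Geschwindigkeit erhalten wir die Beschleunigung: a(t) = -90·sin(3·t). Mit a(t) = -90·sin(3·t) und Einsetzen von t = 3.2816561867062997, finden wir a = 36.7141031829008.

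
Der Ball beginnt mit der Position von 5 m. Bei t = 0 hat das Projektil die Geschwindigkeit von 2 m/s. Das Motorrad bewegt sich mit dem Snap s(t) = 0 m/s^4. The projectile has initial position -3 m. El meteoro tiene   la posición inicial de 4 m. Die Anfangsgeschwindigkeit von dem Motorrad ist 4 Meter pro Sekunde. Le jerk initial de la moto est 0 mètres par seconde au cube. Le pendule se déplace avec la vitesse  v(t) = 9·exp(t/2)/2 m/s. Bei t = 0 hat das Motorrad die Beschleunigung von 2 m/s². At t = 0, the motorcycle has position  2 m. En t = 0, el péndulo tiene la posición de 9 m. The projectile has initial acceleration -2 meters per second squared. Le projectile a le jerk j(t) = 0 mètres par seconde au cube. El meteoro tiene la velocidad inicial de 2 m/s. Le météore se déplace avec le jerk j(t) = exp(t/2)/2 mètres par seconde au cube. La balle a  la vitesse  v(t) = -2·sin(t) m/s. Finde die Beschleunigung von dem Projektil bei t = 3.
Um dies zu lösen, müssen wir 1 Stammfunktion unserer Gleichung für den Ruck j(t) = 0 finden. Durch Integration von dem Ruck und Verwendung der Anfangsbedingung a(0) = -2, erhalten wir a(t) = -2. Mit a(t) = -2 und Einsetzen von t = 3, finden wir a = -2.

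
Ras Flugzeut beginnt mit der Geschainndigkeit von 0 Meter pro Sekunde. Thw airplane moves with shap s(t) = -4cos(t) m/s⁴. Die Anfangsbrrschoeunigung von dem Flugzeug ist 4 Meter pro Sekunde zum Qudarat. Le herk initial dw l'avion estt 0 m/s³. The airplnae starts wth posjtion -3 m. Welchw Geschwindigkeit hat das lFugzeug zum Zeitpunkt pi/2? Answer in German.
Ausgehend von dem Snap s(t) = -4·cos(t), nehmen wir 3 Integrale. Durch Integration von dem Snap und Verwendung der Anfangsbedingung j(0) = 0, erhalten wir j(t) = -4·sin(t). Mit ∫j(t)dt und Anwendung von a(0) = 4, finden wir a(t) = 4·cos(t). Das Integral von der Beschleunigung ist die Geschwindigkeit. Mit v(0) = 0 erhalten wir v(t) = 4·sin(t). Aus der Gleichung für die Geschwindigkeit v(t) = 4·sin(t), setzen wir t = pi/2 ein und erhalten v = 4.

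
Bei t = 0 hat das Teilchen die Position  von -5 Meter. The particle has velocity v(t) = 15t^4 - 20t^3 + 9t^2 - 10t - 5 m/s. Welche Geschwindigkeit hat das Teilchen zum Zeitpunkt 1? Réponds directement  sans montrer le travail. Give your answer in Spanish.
v(1) = -11.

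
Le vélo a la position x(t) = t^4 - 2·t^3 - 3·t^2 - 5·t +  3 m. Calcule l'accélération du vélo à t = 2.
En partant de la position x(t) = t^4 - 2·t^3 - 3·t^2 - 5·t + 3, nous prenons 2 dérivées. La dérivée de la position donne la vitesse: v(t) = 4·t^3 - 6·t^2 - 6·t - 5. En dérivant la vitesse, nous obtenons l'accélération: a(t) = 12·t^2 - 12·t - 6. De l'équation de l'accélération a(t) = 12·t^2 - 12·t - 6, nous substituons t = 2 pour obtenir a = 18.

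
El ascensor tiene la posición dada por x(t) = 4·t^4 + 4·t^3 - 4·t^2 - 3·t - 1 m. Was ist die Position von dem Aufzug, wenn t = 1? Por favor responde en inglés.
From the given position equation x(t) = 4·t^4 + 4·t^3 - 4·t^2 - 3·t - 1, we substitute t = 1 to get x = 0.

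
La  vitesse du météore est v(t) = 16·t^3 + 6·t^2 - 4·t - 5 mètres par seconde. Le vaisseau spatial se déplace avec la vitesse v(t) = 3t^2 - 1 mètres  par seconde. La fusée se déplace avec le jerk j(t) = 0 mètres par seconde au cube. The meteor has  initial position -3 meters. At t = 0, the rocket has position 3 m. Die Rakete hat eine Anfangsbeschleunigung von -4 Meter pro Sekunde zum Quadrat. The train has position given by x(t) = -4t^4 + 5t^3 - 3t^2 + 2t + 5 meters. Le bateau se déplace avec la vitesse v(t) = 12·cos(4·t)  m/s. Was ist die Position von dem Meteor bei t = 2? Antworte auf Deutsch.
Um dies zu lösen, müssen wir 1 Stammfunktion unserer Gleichung für die Geschwindigkeit v(t) = 16·t^3 + 6·t^2 - 4·t - 5 finden. Mit ∫v(t)dt und Anwendung von x(0) = -3, finden wir x(t) = 4·t^4 + 2·t^3 - 2·t^2 - 5·t - 3. Wir haben die Position x(t) = 4·t^4 + 2·t^3 - 2·t^2 - 5·t - 3. Durch Einsetzen von t = 2: x(2) = 59.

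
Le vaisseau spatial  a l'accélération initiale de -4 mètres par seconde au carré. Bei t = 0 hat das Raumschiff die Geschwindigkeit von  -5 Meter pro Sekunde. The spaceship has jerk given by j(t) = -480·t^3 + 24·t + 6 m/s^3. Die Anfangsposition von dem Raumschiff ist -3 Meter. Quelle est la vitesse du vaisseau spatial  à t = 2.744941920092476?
Nous devons trouver l'intégrale de notre équation du jerk j(t) = -480·t^3 + 24·t + 6 2 fois. La primitive du jerk, avec a(0) = -4, donne l'accélération: a(t) = -120·t^4 + 12·t^2 + 6·t - 4. En prenant ∫a(t)dt et en appliquant v(0) = -5, nous trouvons v(t) = -24·t^5 + 4·t^3 + 3·t^2 - 4·t - 5. En utilisant v(t) = -24·t^5 + 4·t^3 + 3·t^2 - 4·t - 5 et en substituant t = 2.744941920092476, nous trouvons v = -3650.69315674038.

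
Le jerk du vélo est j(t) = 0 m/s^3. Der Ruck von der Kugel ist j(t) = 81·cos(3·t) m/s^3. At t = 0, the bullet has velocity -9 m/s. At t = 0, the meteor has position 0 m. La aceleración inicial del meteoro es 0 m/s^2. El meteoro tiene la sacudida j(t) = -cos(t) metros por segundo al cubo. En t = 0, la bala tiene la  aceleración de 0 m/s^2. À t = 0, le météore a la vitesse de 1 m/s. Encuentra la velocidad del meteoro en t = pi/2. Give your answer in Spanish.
Debemos encontrar la integral de nuestra ecuación de la sacudida j(t) = -cos(t) 2 veces. La antiderivada de la sacudida es la aceleración. Usando a(0) = 0, obtenemos a(t) = -sin(t). Tomando ∫a(t)dt y aplicando v(0) = 1, encontramos v(t) = cos(t). Usando v(t) = cos(t) y sustituyendo t = pi/2, encontramos v = 0.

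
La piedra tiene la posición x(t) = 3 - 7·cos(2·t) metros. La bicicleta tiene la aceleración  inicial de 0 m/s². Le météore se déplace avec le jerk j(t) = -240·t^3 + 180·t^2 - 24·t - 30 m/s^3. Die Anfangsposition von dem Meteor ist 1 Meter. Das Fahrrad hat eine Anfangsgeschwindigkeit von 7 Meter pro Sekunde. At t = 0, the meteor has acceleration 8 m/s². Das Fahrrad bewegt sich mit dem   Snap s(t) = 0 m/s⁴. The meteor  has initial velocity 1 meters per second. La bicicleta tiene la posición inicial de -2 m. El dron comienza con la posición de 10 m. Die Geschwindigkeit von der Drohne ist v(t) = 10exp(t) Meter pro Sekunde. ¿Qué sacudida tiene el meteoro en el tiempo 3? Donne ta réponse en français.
En utilisant j(t) = -240·t^3 + 180·t^2 - 24·t - 30 et en substituant t = 3, nous trouvons j = -4962.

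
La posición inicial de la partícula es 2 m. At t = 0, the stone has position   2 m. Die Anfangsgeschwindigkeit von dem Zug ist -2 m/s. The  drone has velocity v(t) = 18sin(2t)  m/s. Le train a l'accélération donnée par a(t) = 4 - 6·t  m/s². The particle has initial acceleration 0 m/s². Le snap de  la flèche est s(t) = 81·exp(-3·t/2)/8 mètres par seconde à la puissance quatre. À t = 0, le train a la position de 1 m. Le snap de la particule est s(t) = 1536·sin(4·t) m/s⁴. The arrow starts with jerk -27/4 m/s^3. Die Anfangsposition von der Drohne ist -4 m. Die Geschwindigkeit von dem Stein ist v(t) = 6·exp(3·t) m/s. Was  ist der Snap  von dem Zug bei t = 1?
Wir müssen unsere Gleichung für die Beschleunigung a(t) = 4 - 6·t 2-mal ableiten. Durch Ableiten von der Beschleunigung erhalten wir den Ruck: j(t) = -6. Die Ableitung von dem Ruck ergibt den Snap: s(t) = 0. Mit s(t) = 0 und Einsetzen von t = 1, finden wir s = 0.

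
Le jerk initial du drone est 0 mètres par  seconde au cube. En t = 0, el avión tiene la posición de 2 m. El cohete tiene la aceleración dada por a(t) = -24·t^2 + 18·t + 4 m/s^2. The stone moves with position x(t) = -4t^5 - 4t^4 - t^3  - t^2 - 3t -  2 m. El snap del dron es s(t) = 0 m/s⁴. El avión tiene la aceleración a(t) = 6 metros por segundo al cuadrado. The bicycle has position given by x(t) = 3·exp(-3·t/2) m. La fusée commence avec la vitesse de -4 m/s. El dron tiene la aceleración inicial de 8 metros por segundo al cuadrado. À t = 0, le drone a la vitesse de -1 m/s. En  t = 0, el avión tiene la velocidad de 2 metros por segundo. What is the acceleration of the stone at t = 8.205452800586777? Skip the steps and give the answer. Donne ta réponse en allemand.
Die Beschleunigung bei t = 8.205452800586777 ist a = -47480.5402309419.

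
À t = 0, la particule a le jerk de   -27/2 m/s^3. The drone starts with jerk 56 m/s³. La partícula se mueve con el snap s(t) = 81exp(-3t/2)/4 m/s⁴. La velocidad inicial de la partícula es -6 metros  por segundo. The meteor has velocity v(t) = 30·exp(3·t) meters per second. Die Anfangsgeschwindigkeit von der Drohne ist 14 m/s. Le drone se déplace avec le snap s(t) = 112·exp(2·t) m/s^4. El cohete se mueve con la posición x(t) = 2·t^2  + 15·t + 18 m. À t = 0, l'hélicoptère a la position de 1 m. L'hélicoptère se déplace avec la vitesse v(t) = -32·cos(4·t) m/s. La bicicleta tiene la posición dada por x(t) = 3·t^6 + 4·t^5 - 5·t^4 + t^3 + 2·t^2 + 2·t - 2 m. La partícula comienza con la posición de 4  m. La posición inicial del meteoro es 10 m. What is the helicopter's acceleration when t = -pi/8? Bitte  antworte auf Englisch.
We must differentiate our velocity equation v(t) = -32·cos(4·t) 1 time. Differentiating velocity, we get acceleration: a(t) = 128·sin(4·t). We have acceleration a(t) = 128·sin(4·t). Substituting t = -pi/8: a(-pi/8) = -128.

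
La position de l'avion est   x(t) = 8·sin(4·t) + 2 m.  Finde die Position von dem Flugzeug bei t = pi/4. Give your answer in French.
Nous avons la position x(t) = 8·sin(4·t) + 2. En substituant t = pi/4: x(pi/4) = 2.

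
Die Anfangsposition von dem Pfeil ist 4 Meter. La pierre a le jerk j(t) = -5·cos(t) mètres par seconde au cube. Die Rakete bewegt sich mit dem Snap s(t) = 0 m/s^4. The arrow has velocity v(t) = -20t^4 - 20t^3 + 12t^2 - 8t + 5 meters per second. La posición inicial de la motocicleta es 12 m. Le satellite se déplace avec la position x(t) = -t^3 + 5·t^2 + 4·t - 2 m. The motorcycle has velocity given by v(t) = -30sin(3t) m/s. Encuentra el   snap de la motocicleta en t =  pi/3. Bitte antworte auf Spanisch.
Para resolver esto, necesitamos tomar 3 derivadas de nuestra ecuación de la velocidad v(t) = -30·sin(3·t). Tomando d/dt de v(t), encontramos a(t) = -90·cos(3·t). La derivada de la aceleración da la sacudida: j(t) = 270·sin(3·t). Derivando la sacudida, obtenemos el snap: s(t) = 810·cos(3·t). De la ecuación del snap s(t) = 810·cos(3·t), sustituimos t = pi/3 para obtener s = -810.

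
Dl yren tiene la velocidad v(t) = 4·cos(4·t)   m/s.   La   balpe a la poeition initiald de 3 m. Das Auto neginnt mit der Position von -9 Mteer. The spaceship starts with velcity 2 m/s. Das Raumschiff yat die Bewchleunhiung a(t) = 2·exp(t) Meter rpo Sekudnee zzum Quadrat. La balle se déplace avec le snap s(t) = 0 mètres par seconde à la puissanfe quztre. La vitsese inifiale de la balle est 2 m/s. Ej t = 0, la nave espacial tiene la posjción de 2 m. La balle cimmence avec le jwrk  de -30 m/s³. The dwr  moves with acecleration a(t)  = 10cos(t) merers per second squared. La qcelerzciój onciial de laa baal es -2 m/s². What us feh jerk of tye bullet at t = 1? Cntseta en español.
Partiendo del snap s(t) = 0, tomamos 1 antiderivada. Integrando el snap y usando la condición inicial j(0) = -30, obtenemos j(t) = -30. De la ecuación de la sacudida j(t) = -30, sustituimos t = 1 para obtener j = -30.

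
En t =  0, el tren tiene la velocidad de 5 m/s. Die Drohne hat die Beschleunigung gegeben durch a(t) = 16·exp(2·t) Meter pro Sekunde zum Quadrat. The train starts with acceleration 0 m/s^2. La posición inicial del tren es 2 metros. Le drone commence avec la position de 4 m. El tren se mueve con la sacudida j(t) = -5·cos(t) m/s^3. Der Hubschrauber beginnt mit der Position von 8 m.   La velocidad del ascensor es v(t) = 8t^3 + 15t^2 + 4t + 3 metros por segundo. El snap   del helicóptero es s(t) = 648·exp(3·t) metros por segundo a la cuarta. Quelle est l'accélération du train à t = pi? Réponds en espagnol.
Necesitamos integrar nuestra ecuación de la sacudida j(t) = -5·cos(t) 1 vez. Integrando la sacudida y usando la condición inicial a(0) = 0, obtenemos a(t) = -5·sin(t). Usando a(t) = -5·sin(t) y sustituyendo t = pi, encontramos a = 0.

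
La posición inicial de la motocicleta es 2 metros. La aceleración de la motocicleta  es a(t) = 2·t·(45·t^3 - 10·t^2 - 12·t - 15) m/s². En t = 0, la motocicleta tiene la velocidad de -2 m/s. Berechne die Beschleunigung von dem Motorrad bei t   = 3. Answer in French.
De l'équation de l'accélération a(t) = 2·t·(45·t^3 - 10·t^2 - 12·t - 15), nous substituons t = 3 pour obtenir a = 6444.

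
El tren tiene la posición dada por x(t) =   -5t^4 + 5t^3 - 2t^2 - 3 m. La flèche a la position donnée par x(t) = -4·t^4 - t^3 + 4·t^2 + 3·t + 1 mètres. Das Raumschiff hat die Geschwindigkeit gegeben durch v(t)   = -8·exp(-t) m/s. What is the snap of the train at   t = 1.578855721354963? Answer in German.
Wir müssen unsere Gleichung für die Position x(t) = -5·t^4 + 5·t^3 - 2·t^2 - 3 4-mal ableiten. Die Ableitung von der Position ergibt die Geschwindigkeit: v(t) = -20·t^3 + 15·t^2 - 4·t. Die Ableitung von der Geschwindigkeit ergibt die Beschleunigung: a(t) = -60·t^2 + 30·t - 4. Durch Ableiten von der Beschleunigung erhalten wir den Ruck: j(t) = 30 - 120·t. Die Ableitung von dem Ruck ergibt den Snap: s(t) = -120. Mit s(t) = -120 und Einsetzen von t = 1.578855721354963, finden wir s = -120.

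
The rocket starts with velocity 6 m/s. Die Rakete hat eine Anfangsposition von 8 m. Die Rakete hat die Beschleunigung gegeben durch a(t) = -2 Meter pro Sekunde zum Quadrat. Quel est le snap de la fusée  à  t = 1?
En partant de l'accélération a(t) = -2, nous prenons 2 dérivées. En dérivant l'accélération, nous obtenons le jerk: j(t) = 0. La dérivée du jerk donne le snap: s(t) = 0. Nous avons le snap s(t) = 0. En substituant t = 1: s(1) = 0.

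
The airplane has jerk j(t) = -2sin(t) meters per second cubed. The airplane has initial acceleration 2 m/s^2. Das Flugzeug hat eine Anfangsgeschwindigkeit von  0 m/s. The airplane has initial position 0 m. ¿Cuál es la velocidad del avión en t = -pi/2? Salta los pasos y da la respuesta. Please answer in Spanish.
La velocidad en t = -pi/2 es v = -2.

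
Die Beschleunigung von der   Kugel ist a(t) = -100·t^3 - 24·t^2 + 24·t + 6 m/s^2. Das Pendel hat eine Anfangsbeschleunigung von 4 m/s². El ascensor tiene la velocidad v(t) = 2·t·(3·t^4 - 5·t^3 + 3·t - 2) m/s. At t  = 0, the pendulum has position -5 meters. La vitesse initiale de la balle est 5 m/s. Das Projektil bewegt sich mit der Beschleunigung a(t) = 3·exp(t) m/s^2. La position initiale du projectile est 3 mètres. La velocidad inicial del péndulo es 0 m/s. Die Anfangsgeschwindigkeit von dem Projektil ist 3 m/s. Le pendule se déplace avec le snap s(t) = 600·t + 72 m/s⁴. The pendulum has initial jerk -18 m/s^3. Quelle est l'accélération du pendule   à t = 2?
Nous devons intégrer notre équation du snap s(t) = 600·t + 72 2 fois. La primitive du snap est le jerk. En utilisant j(0) = -18, nous obtenons j(t) = 300·t^2 + 72·t - 18. La primitive du jerk est l'accélération. En utilisant a(0) = 4, nous obtenons a(t) = 100·t^3 + 36·t^2 - 18·t + 4. Nous avons l'accélération a(t) = 100·t^3 + 36·t^2 - 18·t + 4. En substituant t = 2: a(2) = 912.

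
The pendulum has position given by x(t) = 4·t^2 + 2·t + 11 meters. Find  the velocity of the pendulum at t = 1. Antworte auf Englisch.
We must differentiate our position equation x(t) = 4·t^2 + 2·t + 11 1 time. Taking d/dt of x(t), we find v(t) = 8·t + 2. We have velocity v(t) = 8·t + 2. Substituting t = 1: v(1) = 10.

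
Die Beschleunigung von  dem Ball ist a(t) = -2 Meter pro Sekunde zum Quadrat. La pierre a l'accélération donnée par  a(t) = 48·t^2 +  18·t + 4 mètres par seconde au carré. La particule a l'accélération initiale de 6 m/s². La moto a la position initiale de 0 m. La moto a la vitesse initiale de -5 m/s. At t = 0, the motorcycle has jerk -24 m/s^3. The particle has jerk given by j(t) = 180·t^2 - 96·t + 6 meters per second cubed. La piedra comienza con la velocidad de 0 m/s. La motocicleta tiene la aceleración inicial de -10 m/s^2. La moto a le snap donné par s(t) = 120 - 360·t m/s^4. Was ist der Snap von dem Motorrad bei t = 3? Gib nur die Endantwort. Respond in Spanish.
En t = 3, s = -960.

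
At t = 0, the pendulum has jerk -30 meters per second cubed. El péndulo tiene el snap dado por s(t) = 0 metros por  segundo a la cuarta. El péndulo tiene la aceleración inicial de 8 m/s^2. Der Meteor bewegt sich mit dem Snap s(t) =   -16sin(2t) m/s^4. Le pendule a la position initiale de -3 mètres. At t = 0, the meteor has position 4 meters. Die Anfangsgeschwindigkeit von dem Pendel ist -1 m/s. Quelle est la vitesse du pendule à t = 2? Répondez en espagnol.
Debemos encontrar la integral de nuestra ecuación del snap s(t) = 0 3 veces. La antiderivada del snap es la sacudida. Usando j(0) = -30, obtenemos j(t) = -30. Tomando ∫j(t)dt y aplicando a(0) = 8, encontramos a(t) = 8 - 30·t. La antiderivada de la aceleración es la velocidad. Usando v(0) = -1, obtenemos v(t) = -15·t^2 + 8·t - 1. De la ecuación de la velocidad v(t) = -15·t^2 + 8·t - 1, sustituimos t = 2 para obtener v = -45.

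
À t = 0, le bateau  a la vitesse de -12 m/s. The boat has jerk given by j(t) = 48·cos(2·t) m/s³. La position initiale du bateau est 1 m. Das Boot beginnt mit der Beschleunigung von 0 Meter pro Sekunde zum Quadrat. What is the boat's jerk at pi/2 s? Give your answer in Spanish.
Usando j(t) = 48·cos(2·t) y sustituyendo t = pi/2, encontramos j = -48.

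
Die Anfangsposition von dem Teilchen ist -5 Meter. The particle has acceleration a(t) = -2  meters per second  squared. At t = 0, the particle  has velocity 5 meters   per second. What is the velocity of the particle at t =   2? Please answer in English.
Starting from acceleration a(t) = -2, we take 1 integral. Finding the antiderivative of a(t) and using v(0) = 5: v(t) = 5 - 2·t. We have velocity v(t) = 5 - 2·t. Substituting t = 2: v(2) = 1.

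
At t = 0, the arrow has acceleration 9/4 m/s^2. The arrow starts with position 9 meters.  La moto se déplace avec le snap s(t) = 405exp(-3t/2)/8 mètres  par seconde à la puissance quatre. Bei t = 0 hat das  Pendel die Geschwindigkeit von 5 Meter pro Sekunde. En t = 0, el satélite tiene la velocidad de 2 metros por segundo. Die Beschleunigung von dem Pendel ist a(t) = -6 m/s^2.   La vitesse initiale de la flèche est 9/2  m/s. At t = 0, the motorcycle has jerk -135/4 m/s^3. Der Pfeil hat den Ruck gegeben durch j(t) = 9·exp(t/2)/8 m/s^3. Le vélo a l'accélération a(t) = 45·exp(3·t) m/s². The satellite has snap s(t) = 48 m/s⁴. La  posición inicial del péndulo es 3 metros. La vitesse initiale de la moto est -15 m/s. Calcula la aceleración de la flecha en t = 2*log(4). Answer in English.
We need to integrate our jerk equation j(t) = 9·exp(t/2)/8 1 time. Integrating jerk and using the initial condition a(0) = 9/4, we get a(t) = 9·exp(t/2)/4. We have acceleration a(t) = 9·exp(t/2)/4. Substituting t = 2*log(4): a(2*log(4)) = 9.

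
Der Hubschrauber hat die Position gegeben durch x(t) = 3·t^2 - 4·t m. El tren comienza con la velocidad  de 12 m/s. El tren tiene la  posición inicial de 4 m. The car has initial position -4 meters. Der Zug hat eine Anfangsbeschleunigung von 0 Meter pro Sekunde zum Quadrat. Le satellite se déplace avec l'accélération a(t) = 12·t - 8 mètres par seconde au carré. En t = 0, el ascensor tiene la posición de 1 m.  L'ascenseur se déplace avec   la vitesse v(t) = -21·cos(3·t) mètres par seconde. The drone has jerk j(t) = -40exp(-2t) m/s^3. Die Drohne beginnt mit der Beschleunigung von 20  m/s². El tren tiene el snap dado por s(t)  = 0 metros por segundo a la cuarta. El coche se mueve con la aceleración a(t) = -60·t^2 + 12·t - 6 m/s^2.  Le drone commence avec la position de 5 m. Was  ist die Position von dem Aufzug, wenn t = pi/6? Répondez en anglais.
We must find the integral of our velocity equation v(t) = -21·cos(3·t) 1 time. The integral of velocity, with x(0) = 1, gives position: x(t) = 1 - 7·sin(3·t). From the given position equation x(t) = 1 - 7·sin(3·t), we substitute t = pi/6 to get x = -6.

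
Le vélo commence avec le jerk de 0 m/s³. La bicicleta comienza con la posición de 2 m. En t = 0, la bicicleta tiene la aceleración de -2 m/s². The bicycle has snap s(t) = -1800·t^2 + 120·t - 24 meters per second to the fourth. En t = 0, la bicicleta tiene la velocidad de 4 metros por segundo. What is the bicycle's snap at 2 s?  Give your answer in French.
De l'équation du snap s(t) = -1800·t^2 + 120·t - 24, nous substituons t = 2 pour obtenir s = -6984.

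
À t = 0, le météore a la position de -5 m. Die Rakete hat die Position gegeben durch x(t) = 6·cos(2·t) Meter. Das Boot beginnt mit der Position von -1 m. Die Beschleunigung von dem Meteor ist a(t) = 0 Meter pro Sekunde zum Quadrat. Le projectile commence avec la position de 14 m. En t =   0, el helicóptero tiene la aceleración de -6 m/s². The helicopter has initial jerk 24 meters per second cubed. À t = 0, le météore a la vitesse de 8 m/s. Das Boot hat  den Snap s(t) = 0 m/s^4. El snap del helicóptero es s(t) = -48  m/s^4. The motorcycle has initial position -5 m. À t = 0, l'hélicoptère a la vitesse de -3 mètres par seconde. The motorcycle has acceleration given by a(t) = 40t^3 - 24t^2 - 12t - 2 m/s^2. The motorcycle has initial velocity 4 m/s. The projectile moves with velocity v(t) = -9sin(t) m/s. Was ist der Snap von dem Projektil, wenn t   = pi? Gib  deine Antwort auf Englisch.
We must differentiate our velocity equation v(t) = -9·sin(t) 3 times. Differentiating velocity, we get acceleration: a(t) = -9·cos(t). Differentiating acceleration, we get jerk: j(t) = 9·sin(t). Differentiating jerk, we get snap: s(t) = 9·cos(t). From the given snap equation s(t) = 9·cos(t), we substitute t = pi to get s = -9.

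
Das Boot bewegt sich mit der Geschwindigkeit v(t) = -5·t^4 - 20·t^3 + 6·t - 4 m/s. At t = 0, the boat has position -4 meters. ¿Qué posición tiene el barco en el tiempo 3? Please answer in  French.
Nous devons intégrer notre équation de la vitesse v(t) = -5·t^4 - 20·t^3 + 6·t - 4 1 fois. En intégrant la vitesse et en utilisant la condition initiale x(0) = -4, nous obtenons x(t) = -t^5 - 5·t^4 + 3·t^2 - 4·t - 4. De l'équation de la position x(t) = -t^5 - 5·t^4 + 3·t^2 - 4·t - 4, nous substituons t = 3 pour obtenir x = -637.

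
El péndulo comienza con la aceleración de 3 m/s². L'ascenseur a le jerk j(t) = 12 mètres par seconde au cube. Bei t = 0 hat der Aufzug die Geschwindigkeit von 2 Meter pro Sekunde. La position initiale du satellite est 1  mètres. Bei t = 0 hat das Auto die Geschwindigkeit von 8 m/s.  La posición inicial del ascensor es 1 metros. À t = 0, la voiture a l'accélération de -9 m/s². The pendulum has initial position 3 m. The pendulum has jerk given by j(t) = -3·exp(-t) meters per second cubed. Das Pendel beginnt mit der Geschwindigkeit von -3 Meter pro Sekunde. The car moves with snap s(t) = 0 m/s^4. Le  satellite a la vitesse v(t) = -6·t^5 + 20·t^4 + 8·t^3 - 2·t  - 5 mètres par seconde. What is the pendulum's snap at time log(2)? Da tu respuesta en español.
Debemos derivar nuestra ecuación de la sacudida j(t) = -3·exp(-t) 1 vez. Derivando la sacudida, obtenemos el snap: s(t) = 3·exp(-t). Tenemos el snap s(t) = 3·exp(-t). Sustituyendo t = log(2): s(log(2)) = 3/2.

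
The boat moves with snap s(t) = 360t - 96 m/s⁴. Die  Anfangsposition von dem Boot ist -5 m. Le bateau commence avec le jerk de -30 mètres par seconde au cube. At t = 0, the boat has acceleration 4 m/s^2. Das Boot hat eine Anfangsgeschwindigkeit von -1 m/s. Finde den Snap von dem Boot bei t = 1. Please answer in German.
Wir haben den Snap s(t) = 360·t - 96. Durch Einsetzen von t = 1: s(1) = 264.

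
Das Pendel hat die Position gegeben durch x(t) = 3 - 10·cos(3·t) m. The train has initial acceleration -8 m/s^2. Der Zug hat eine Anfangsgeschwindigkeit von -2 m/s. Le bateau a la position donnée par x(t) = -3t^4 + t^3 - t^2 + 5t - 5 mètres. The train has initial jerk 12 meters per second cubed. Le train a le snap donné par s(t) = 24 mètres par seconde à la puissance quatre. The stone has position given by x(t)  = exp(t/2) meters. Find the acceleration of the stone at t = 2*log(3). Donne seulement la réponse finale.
a(2*log(3)) = 3/4.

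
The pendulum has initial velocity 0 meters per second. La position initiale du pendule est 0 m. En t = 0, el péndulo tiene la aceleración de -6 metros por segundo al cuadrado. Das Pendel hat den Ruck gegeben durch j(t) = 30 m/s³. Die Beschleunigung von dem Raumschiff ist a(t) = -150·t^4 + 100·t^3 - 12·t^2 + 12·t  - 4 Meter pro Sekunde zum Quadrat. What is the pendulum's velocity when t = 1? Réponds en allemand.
Wir müssen unsere Gleichung für den Ruck j(t) = 30 2-mal integrieren. Durch Integration von dem Ruck und Verwendung der Anfangsbedingung a(0) = -6, erhalten wir a(t) = 30·t - 6. Die Stammfunktion von der Beschleunigung ist die Geschwindigkeit. Mit v(0) = 0 erhalten wir v(t) = 3·t·(5·t - 2). Aus der Gleichung für die Geschwindigkeit v(t) = 3·t·(5·t - 2), setzen wir t = 1 ein und erhalten v = 9.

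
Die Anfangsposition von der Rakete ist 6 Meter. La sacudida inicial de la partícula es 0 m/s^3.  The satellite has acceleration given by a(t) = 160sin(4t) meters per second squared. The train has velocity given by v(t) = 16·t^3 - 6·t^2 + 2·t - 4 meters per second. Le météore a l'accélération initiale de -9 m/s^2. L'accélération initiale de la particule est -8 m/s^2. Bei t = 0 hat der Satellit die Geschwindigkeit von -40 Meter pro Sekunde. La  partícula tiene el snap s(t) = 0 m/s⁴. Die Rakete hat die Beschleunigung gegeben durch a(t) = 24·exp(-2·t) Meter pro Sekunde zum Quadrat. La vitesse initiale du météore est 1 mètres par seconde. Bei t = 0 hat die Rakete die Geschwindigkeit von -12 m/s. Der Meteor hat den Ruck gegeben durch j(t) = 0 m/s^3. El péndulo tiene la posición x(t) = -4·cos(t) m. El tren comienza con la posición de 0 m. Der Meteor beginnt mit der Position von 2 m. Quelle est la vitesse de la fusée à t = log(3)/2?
Nous devons intégrer notre équation de l'accélération a(t) = 24·exp(-2·t) 1 fois. La primitive de l'accélération, avec v(0) = -12, donne la vitesse: v(t) = -12·exp(-2·t). Nous avons la vitesse v(t) = -12·exp(-2·t). En substituant t = log(3)/2: v(log(3)/2) = -4.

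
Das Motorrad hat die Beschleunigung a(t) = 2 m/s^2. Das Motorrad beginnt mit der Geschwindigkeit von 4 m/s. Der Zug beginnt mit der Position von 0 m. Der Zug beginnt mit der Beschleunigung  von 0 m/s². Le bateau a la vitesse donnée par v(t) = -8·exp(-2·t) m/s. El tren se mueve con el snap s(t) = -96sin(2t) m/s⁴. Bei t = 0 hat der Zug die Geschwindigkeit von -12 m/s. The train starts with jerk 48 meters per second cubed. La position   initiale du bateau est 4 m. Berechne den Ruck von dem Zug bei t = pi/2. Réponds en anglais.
We need to integrate our snap equation s(t) = -96·sin(2·t) 1 time. Integrating snap and using the initial condition j(0) = 48, we get j(t) = 48·cos(2·t). Using j(t) = 48·cos(2·t) and substituting t = pi/2, we find j = -48.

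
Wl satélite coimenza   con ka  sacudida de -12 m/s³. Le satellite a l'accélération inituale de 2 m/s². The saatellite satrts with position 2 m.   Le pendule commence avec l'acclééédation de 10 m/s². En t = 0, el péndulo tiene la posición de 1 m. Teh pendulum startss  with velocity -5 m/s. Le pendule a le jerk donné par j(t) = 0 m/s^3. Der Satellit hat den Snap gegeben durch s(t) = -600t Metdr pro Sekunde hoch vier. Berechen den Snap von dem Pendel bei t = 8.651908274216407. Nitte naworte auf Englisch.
To solve this, we need to take 1 derivative of our jerk equation j(t) = 0. Taking d/dt of j(t), we find s(t) = 0. From the given snap equation s(t) = 0, we substitute t = 8.651908274216407 to get s = 0.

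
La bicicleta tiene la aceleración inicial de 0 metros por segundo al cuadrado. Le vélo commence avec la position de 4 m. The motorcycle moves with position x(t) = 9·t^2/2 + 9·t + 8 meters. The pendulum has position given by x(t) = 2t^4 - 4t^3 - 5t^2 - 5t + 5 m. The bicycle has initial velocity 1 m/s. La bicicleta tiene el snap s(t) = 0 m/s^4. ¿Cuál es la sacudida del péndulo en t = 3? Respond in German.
Wir müssen unsere Gleichung für die Position x(t) = 2·t^4 - 4·t^3 - 5·t^2 - 5·t + 5 3-mal ableiten. Mit d/dt von x(t) finden wir v(t) = 8·t^3 - 12·t^2 - 10·t - 5. Durch Ableiten von der Geschwindigkeit erhalten wir die Beschleunigung: a(t) = 24·t^2 - 24·t - 10. Durch Ableiten von der Beschleunigung erhalten wir den Ruck: j(t) = 48·t - 24. Wir haben den Ruck j(t) = 48·t - 24. Durch Einsetzen von t = 3: j(3) = 120.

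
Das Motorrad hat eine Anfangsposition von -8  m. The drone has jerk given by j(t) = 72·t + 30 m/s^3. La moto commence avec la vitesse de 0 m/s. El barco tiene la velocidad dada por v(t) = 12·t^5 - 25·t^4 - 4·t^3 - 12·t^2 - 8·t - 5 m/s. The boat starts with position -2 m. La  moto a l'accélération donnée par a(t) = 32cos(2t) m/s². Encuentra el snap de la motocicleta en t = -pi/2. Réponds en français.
Pour résoudre ceci, nous devons prendre 2 dérivées de notre équation de l'accélération a(t) = 32·cos(2·t). En prenant d/dt de a(t), nous trouvons j(t) = -64·sin(2·t). En dérivant le jerk, nous obtenons le snap: s(t) = -128·cos(2·t). En utilisant s(t) = -128·cos(2·t) et en substituant t = -pi/2, nous trouvons s = 128.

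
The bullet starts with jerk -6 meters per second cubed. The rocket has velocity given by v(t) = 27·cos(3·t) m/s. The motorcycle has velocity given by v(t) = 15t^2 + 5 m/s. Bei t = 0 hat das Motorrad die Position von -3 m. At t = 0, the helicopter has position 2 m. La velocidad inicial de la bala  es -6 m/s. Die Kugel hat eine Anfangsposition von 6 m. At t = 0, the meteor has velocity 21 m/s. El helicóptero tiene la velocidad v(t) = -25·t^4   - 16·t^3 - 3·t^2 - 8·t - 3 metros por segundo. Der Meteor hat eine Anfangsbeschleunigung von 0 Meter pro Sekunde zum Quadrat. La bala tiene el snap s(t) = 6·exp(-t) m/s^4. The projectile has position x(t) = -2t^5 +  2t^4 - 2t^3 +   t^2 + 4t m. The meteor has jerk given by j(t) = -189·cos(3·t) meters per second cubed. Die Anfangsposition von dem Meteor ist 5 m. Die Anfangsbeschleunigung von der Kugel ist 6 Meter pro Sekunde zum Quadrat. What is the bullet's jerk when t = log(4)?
We need to integrate our snap equation s(t) = 6·exp(-t) 1 time. Finding the integral of s(t) and using j(0) = -6: j(t) = -6·exp(-t). We have jerk j(t) = -6·exp(-t). Substituting t = log(4): j(log(4)) = -3/2.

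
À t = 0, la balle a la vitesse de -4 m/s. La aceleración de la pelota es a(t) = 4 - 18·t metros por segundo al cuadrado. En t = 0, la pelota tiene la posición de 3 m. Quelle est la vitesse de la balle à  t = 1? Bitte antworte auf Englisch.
We need to integrate our acceleration equation a(t) = 4 - 18·t 1 time. The antiderivative of acceleration, with v(0) = -4, gives velocity: v(t) = -9·t^2 + 4·t - 4. From the given velocity equation v(t) = -9·t^2 + 4·t - 4, we substitute t = 1 to get v = -9.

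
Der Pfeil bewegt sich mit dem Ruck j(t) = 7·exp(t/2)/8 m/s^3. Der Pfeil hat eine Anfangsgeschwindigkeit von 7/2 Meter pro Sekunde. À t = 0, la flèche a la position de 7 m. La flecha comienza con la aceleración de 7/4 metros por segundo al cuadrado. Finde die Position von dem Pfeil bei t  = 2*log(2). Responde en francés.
Pour résoudre ceci, nous devons prendre 3 primitives de notre équation du jerk j(t) = 7·exp(t/2)/8. En intégrant le jerk et en utilisant la condition initiale a(0) = 7/4, nous obtenons a(t) = 7·exp(t/2)/4. En intégrant l'accélération et en utilisant la condition initiale v(0) = 7/2, nous obtenons v(t) = 7·exp(t/2)/2. En intégrant la vitesse et en utilisant la condition initiale x(0) = 7, nous obtenons x(t) = 7·exp(t/2). Nous avons la position x(t) = 7·exp(t/2). En substituant t = 2*log(2): x(2*log(2)) = 14.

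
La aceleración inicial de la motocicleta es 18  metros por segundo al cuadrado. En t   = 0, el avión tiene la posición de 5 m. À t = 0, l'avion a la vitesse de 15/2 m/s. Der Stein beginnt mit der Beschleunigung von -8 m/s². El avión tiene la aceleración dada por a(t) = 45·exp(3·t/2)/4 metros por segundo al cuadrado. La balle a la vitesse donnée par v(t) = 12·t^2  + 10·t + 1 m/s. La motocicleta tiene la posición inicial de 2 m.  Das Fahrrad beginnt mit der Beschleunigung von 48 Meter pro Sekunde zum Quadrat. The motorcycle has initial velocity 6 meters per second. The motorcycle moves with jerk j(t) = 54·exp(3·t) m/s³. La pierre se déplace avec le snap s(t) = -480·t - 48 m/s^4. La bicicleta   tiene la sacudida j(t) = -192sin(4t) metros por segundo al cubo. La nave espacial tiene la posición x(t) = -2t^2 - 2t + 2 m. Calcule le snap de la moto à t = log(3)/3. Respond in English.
Starting from jerk j(t) = 54·exp(3·t), we take 1 derivative. The derivative of jerk gives snap: s(t) = 162·exp(3·t). We have snap s(t) = 162·exp(3·t). Substituting t = log(3)/3: s(log(3)/3) = 486.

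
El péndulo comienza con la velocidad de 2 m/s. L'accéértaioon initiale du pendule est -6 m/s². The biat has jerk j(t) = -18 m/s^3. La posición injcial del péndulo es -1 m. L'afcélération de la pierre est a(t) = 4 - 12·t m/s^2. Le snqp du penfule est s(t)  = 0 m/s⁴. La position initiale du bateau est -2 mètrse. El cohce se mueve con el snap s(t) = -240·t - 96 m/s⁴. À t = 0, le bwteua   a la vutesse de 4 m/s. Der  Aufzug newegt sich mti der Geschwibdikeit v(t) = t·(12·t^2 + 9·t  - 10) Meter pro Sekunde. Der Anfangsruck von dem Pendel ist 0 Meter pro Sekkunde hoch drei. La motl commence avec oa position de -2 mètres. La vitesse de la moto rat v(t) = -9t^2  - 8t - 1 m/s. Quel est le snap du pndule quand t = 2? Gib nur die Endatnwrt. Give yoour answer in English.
The snap at t = 2 is s = 0.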